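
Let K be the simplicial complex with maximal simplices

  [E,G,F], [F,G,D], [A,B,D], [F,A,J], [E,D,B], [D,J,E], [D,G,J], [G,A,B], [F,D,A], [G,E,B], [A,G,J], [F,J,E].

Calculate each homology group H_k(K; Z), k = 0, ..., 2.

Fix the vertex order A < B < D < E < F < G < J and write every simplex with vertices in increasing order. Then dim K = 2 and the simplices of K are:

  0-simplices (7): A, B, D, E, F, G, J
  1-simplices (18): AB, AD, AF, AG, AJ, BD, BE, BG, DE, DF, DG, DJ, EF, EG, EJ, FG, FJ, GJ
  2-simplices (12): ABD, ABG, ADF, AFJ, AGJ, BDE, BEG, DEJ, DFG, DGJ, EFG, EFJ

so the chain groups are C_0 ≅ Z^7, C_1 ≅ Z^18, C_2 ≅ Z^12.

∂_1: C_1 → C_0 maps an edge to its endpoints' difference, ∂[p,q] = q − p. For instance
  ∂BD = D − B.
As a 7×18 matrix over Z this has rank 6, with invariant factors (1,1,1,1,1,1).

∂_2: C_2 → C_1 maps a triangle to the signed sum of its edges. For instance
  ∂AGJ = GJ − AJ + AG,
  ∂EFJ = FJ − EJ + EF.
The resulting 18×12 matrix has rank 12, and its Smith normal form has invariant factors (1,1,1,1,1,1,1,1,1,1,1,2).

Reading off H_k = ker ∂_k / im ∂_{k+1}:

  H_0: rank C_0 − rank ∂_1 = 7 − 6 = 1, and the invariant factors of ∂_1 are all 1, so H_0 ≅ Z.
  H_1: rank ker ∂_1 − rank ∂_2 = (18 − 6) − 12 = 0, and ∂_2 has invariant factor 2 > 1, so H_1 ≅ Z_2.
  H_2: rank ker ∂_2 − rank ∂_3 = (12 − 12) − 0 = 0, and there is no ∂_3, so H_2 ≅ 0.

(K is a triangulation of the real projective plane RP^2.)

H_0 ≅ Z,  H_1 ≅ Z_2,  H_2 = 0.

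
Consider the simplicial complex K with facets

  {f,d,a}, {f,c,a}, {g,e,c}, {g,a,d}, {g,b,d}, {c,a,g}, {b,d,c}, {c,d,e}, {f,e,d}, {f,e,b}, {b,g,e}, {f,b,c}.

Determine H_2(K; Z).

Order the vertices as a < b < c < d < e < f < g. Listing each simplex with vertices in this order, K has dimension 2 with simplices:

  0-simplices (7): a, b, c, d, e, f, g
  1-simplices (18): ac, ad, af, ag, bc, bd, be, bf, bg, cd, ce, cf, cg, de, df, dg, ef, eg
  2-simplices (12): acf, acg, adf, adg, bcd, bcf, bdg, bef, beg, cde, ceg, def

giving chain groups C_0 ≅ Z^7, C_1 ≅ Z^18, C_2 ≅ Z^12.

∂_1: C_1 → C_0 sends each edge [p,q] (with p < q) to q − p.
This gives a 7×18 integer matrix of rank 6; reducing to Smith normal form yields diagonal entries (1,1,1,1,1,1).

∂_2: C_2 → C_1 sends each 2-simplex [p,q,r] to [q,r] − [p,r] + [p,q]. For instance
  ∂adf = df − af + ad,
  ∂bdg = dg − bg + bd.
The resulting 18×12 matrix has rank 12, and its Smith normal form has invariant factors (1,1,1,1,1,1,1,1,1,1,1,2).

Reading off H_k = ker ∂_k / im ∂_{k+1}:

  H_2: rank ker ∂_2 − rank ∂_3 = (12 − 12) − 0 = 0, and there is no ∂_3, so H_2 ≅ 0.

(K is a triangulation of the real projective plane RP^2.)

H_2 ≅ 0.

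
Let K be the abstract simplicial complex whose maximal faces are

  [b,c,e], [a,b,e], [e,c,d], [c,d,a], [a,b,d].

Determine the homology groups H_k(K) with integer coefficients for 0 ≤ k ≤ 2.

Take the total order a < b < c < d < e on the vertex set. Then K (dimension 2) consists of the simplices:

  0-simplices (5): a, b, c, d, e
  1-simplices (10): ab, ac, ad, ae, bc, bd, be, cd, ce, de
  2-simplices (5): abd, abe, acd, bce, cde

Hence C_0 ≅ Z^5, C_1 ≅ Z^10, C_2 ≅ Z^5.

Boundary ∂_1: C_1 → C_0 sends each edge [p,q] (with p < q) to q − p. For instance
  ∂bc = c − b.
As a 5×10 matrix over Z this has rank 4, with invariant factors (1,1,1,1).

Boundary ∂_2: C_2 → C_1 sends each 2-simplex [p,q,r] to [q,r] − [p,r] + [p,q]. For instance
  ∂cde = de − ce + cd,
  ∂abd = bd − ad + ab.
As a 10×5 matrix over Z this has rank 5, with invariant factors (1,1,1,1,1).

Reading off H_k = ker ∂_k / im ∂_{k+1}:

  H_0: rank C_0 − rank ∂_1 = 5 − 4 = 1, and the invariant factors of ∂_1 are all 1, so H_0 = Z.
  H_1: rank ker ∂_1 − rank ∂_2 = (10 − 4) − 5 = 1, and the invariant factors of ∂_2 are all 1, so H_1 = Z.
  H_2: rank ker ∂_2 − rank ∂_3 = (5 − 5) − 0 = 0, and there is no ∂_3, so H_2 = 0.

(K is a triangulation of the Möbius band.)

H_0 = Z,  H_1 = Z,  H_2 = 0.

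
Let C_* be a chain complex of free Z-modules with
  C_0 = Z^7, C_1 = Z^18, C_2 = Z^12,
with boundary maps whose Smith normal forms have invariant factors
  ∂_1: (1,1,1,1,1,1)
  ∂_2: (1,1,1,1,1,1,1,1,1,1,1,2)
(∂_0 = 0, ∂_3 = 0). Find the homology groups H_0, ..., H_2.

H_0: b_0 = 7 − 0 − 6 = 1; torsion from ∂_1 factors > 1: none. So H_0 ≅ Z.
H_1: b_1 = 18 − 6 − 12 = 0; torsion from ∂_2 factors > 1: [2]. So H_1 ≅ Z/2Z.
H_2: b_2 = 12 − 12 − 0 = 0; torsion from ∂_3 factors > 1: none. So H_2 ≅ 0.

H_0 ≅ Z,  H_1 ≅ Z/2Z,  H_2 = 0.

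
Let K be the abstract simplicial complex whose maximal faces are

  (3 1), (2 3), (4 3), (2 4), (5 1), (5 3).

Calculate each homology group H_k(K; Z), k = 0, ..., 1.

Order the vertices as 1 < 2 < 3 < 4 < 5. Listing each simplex with vertices in this order, K has dimension 1 with simplices:

  0-simplices (5): [1], [2], [3], [4], [5]
  1-simplices (6): [1,3], [1,5], [2,3], [2,4], [3,4], [3,5]

Hence C_0 ≅ Z^5, C_1 ≅ Z^6.

∂_1: C_1 → C_0 sends each edge [p,q] (with p < q) to q − p. For instance
  ∂[1,3] = [3] − [1].
The 5×6 boundary matrix has rank 4 and Smith normal form diag(1,1,1,1).

Computing H_k = (kernel of ∂_k) / (image of ∂_{k+1}):

  H_0: rank C_0 − rank ∂_1 = 5 − 4 = 1, and the invariant factors of ∂_1 are all 1, so H_0 ≅ Z.
  H_1: rank ker ∂_1 − rank ∂_2 = (6 − 4) − 0 = 2, and there is no ∂_2, so H_1 ≅ Z^2.

As a check, the Euler characteristic is 5 − 6 = -1, which agrees with 1 − 2 = -1.

H_0 ≅ Z,  H_1 ≅ Z^2.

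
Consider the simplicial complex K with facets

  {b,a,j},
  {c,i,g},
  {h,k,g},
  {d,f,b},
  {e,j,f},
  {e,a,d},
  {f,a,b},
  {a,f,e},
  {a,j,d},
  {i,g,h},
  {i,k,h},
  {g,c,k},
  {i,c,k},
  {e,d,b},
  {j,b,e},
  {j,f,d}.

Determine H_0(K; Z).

Take the total order a < b < c < d < e < f < g < h < i < j < k on the vertex set. Then K (dimension 2) consists of the simplices:

  0-simplices (11): a, b, c, d, e, f, g, h, i, j, k
  1-simplices (24): ab, ad, ae, af, aj, bd, be, bf, bj, cg, ci, ck, de, df, dj, ef, ej, fj, gh, gi, gk, hi, hk, ik
  2-simplices (16): abf, abj, ade, adj, aef, bde, bdf, bej, cgi, cgk, cik, dfj, efj, ghi, ghk, hik

so the chain groups are C_0 ≅ Z^11, C_1 ≅ Z^24, C_2 ≅ Z^16.

Boundary ∂_1: C_1 → C_0 is given by ∂[p,q] = [q] − [p]. For instance
  ∂dj = j − d.
As a 11×24 matrix over Z this has rank 9, with invariant factors (1,1,1,1,1,1,1,1,1).

The boundary map ∂_2: C_2 → C_1 sends each 2-simplex [p,q,r] to [q,r] − [p,r] + [p,q]. For instance
  ∂ghi = hi − gi + gh,
  ∂cgk = gk − ck + cg.
The 24×16 boundary matrix has rank 15 and Smith normal form diag(1,1,1,1,1,1,1,1,1,1,1,1,1,1,2).

From H_k ≅ ker(∂_k) / im(∂_{k+1}) we obtain:

  H_0: rank C_0 − rank ∂_1 = 11 − 9 = 2, and the invariant factors of ∂_1 are all 1, so H_0 ≅ Z^2.

H_0 = Z^2.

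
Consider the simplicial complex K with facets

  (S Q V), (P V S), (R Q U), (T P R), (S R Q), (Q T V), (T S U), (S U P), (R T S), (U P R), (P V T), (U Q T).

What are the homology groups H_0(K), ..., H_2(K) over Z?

H_0 ≅ Z,  H_1 ≅ Z/2Z,  H_2 = 0.

Take the total order P < Q < R < S < T < U < V on the vertex set. Then K (dimension 2) consists of the simplices:

  0-simplices (7): P, Q, R, S, T, U, V
  1-simplices (18): PR, PS, PT, PU, PV, QR, QS, QT, QU, QV, RS, RT, RU, ST, SU, SV, TU, TV
  2-simplices (12): PRT, PRU, PSU, PSV, PTV, QRS, QRU, QSV, QTU, QTV, RST, STU

so the chain groups are C_0 ≅ Z^7, C_1 ≅ Z^18, C_2 ≅ Z^12.

Boundary ∂_1: C_1 → C_0 maps an edge to its endpoints' difference, ∂[p,q] = q − p. For instance
  ∂QU = U − Q.
The 7×18 boundary matrix has rank 6 and Smith normal form diag(1,1,1,1,1,1).

Boundary ∂_2: C_2 → C_1 sends each 2-simplex [p,q,r] to [q,r] − [p,r] + [p,q]. For instance
  ∂QRU = RU − QU + QR,
  ∂PRU = RU − PU + PR.
The resulting 18×12 matrix has rank 12, and its Smith normal form has invariant factors (1,1,1,1,1,1,1,1,1,1,1,2).

Reading off H_k = ker ∂_k / im ∂_{k+1}:

  H_0: rank C_0 − rank ∂_1 = 7 − 6 = 1, and the invariant factors of ∂_1 are all 1, so H_0 = Z.
  H_1: rank ker ∂_1 − rank ∂_2 = (18 − 6) − 12 = 0, and ∂_2 has invariant factor 2 > 1, so H_1 = Z/2Z.
  H_2: rank ker ∂_2 − rank ∂_3 = (12 − 12) − 0 = 0, and there is no ∂_3, so H_2 = 0.

As a check, the Euler characteristic is 7 − 18 + 12 = 1, which agrees with 1 − 0 + 0 = 1.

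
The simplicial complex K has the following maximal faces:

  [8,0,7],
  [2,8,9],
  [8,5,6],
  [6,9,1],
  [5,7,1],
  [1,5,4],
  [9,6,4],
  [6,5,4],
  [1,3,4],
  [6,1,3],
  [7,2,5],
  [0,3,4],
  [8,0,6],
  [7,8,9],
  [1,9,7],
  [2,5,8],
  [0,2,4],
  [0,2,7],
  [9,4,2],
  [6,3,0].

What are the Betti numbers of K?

Fix the vertex order 0 < 1 < 2 < 3 < 4 < 5 < 6 < 7 < 8 < 9 and write every simplex with vertices in increasing order. Then dim K = 2 and the simplices of K are:

  0-simplices (10): [0], [1], [2], [3], [4], [5], [6], [7], [8], [9]
  1-simplices (30): (30 of them)
  2-simplices (20): (20 of them)

Hence C_0 ≅ Z^10, C_1 ≅ Z^30, C_2 ≅ Z^20.

The boundary map ∂_1: C_1 → C_0 is given by ∂[p,q] = [q] − [p].
This gives a 10×30 integer matrix of rank 9; reducing to Smith normal form yields diagonal entries (1,1,1,1,1,1,1,1,1).

Boundary ∂_2: C_2 → C_1 maps a triangle to the signed sum of its edges. For instance
  ∂[4,5,6] = [5,6] − [4,6] + [4,5],
  ∂[2,4,9] = [4,9] − [2,9] + [2,4].
This gives a 30×20 integer matrix of rank 20; reducing to Smith normal form yields diagonal entries (1,1,1,1,1,1,1,1,1,1,1,1,1,1,1,1,1,1,1,2).

Now H_k = ker ∂_k / im ∂_{k+1}, so:

  H_0: rank C_0 − rank ∂_1 = 10 − 9 = 1, and the invariant factors of ∂_1 are all 1, so H_0 ≅ Z.
  H_1: rank ker ∂_1 − rank ∂_2 = (30 − 9) − 20 = 1, and ∂_2 has invariant factor 2 > 1, so H_1 ≅ Z × Z/2.
  H_2: rank ker ∂_2 − rank ∂_3 = (20 − 20) − 0 = 0, and there is no ∂_3, so H_2 ≅ 0.

As a check, the Euler characteristic is 10 − 30 + 20 = 0, which agrees with 1 − 1 + 0 = 0.
(K is a triangulation of the Klein bottle.)

Hence the Betti numbers are b_0 = 1, b_1 = 1, b_2 = 0.

b_0 = 1, b_1 = 1, b_2 = 0.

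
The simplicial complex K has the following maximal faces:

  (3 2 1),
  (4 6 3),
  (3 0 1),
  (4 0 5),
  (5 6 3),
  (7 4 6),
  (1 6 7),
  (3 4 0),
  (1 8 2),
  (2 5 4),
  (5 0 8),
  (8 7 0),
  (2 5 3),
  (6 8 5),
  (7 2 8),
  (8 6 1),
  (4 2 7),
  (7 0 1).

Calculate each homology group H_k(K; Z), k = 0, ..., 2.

Order the vertices as 0 < 1 < 2 < 3 < 4 < 5 < 6 < 7 < 8. Listing each simplex with vertices in this order, K has dimension 2 with simplices:

  0-simplices (9): [0], [1], [2], [3], [4], [5], [6], [7], [8]
  1-simplices (27): (27 of them)
  2-simplices (18): [0,1,3], [0,1,7], [0,3,4], [0,4,5], [0,5,8], [0,7,8], [1,2,3], [1,2,8], [1,6,7], [1,6,8], [2,3,5], [2,4,5], [2,4,7], [2,7,8], [3,4,6], [3,5,6], [4,6,7], [5,6,8]

so the chain groups are C_0 ≅ Z^9, C_1 ≅ Z^27, C_2 ≅ Z^18.

∂_1: C_1 → C_0 maps an edge to its endpoints' difference, ∂[p,q] = q − p. For instance
  ∂[0,1] = [1] − [0].
As a 9×27 matrix over Z this has rank 8, with invariant factors (1,1,1,1,1,1,1,1).

The boundary map ∂_2: C_2 → C_1 sends each 2-simplex [p,q,r] to [q,r] − [p,r] + [p,q]. For instance
  ∂[1,2,3] = [2,3] − [1,3] + [1,2],
  ∂[1,6,8] = [6,8] − [1,8] + [1,6].
The 27×18 boundary matrix has rank 18 and Smith normal form diag(1,1,1,1,1,1,1,1,1,1,1,1,1,1,1,1,1,2).

Now H_k = ker ∂_k / im ∂_{k+1}, so:

  H_0: rank C_0 − rank ∂_1 = 9 − 8 = 1, and the invariant factors of ∂_1 are all 1, so H_0 ≅ Z.
  H_1: rank ker ∂_1 − rank ∂_2 = (27 − 8) − 18 = 1, and ∂_2 has invariant factor 2 > 1, so H_1 ≅ Z ⊕ Z/2.
  H_2: rank ker ∂_2 − rank ∂_3 = (18 − 18) − 0 = 0, and there is no ∂_3, so H_2 ≅ 0.

As a check, the Euler characteristic is 9 − 27 + 18 = 0, which agrees with 1 − 1 + 0 = 0.

H_0 ≅ Z,  H_1 ≅ Z ⊕ Z/2,  H_2 = 0.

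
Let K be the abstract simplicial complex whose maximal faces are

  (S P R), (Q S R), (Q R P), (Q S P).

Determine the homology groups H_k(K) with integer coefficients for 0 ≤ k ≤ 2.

H_0 = Z,  H_1 = 0,  H_2 = Z.

Fix the vertex order P < Q < R < S and write every simplex with vertices in increasing order. Then dim K = 2 and the simplices of K are:

  0-simplices (4): P, Q, R, S
  1-simplices (6): PQ, PR, PS, QR, QS, RS
  2-simplices (4): PQR, PQS, PRS, QRS

Hence C_0 ≅ Z^4, C_1 ≅ Z^6, C_2 ≅ Z^4.

The boundary map ∂_1: C_1 → C_0 is given by ∂[p,q] = [q] − [p].
The resulting 4×6 matrix has rank 3, and its Smith normal form has invariant factors (1,1,1).

Boundary ∂_2: C_2 → C_1 acts by ∂[p,q,r] = [q,r] − [p,r] + [p,q]. For instance
  ∂QRS = RS − QS + QR,
  ∂PQR = QR − PR + PQ.
The 6×4 boundary matrix has rank 3 and Smith normal form diag(1,1,1).

From H_k ≅ ker(∂_k) / im(∂_{k+1}) we obtain:

  H_0: rank C_0 − rank ∂_1 = 4 − 3 = 1, and the invariant factors of ∂_1 are all 1, so H_0 = Z.
  H_1: rank ker ∂_1 − rank ∂_2 = (6 − 3) − 3 = 0, and the invariant factors of ∂_2 are all 1, so H_1 = 0.
  H_2: rank ker ∂_2 − rank ∂_3 = (4 − 3) − 0 = 1, and there is no ∂_3, so H_2 = Z.

As a check, the Euler characteristic is 4 − 6 + 4 = 2, which agrees with 1 − 0 + 1 = 2.
(K is a triangulation of the 2-sphere S^2.)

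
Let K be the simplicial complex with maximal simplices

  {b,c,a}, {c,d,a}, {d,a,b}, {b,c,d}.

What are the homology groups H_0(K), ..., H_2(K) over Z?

We work with the vertex ordering a < b < c < d. The simplices of K, each written with vertices in increasing order, are:

  0-simplices (4): a, b, c, d
  1-simplices (6): ab, ac, ad, bc, bd, cd
  2-simplices (4): abc, abd, acd, bcd

Hence C_0 ≅ Z^4, C_1 ≅ Z^6, C_2 ≅ Z^4.

Boundary ∂_1: C_1 → C_0 is given by ∂[p,q] = [q] − [p]. For instance
  ∂bd = d − b.
As a 4×6 matrix over Z this has rank 3, with invariant factors (1,1,1).

The boundary map ∂_2: C_2 → C_1 acts by ∂[p,q,r] = [q,r] − [p,r] + [p,q]. For instance
  ∂acd = cd − ad + ac,
  ∂abd = bd − ad + ab.
As a 6×4 matrix over Z this has rank 3, with invariant factors (1,1,1).

From H_k ≅ ker(∂_k) / im(∂_{k+1}) we obtain:

  H_0: rank C_0 − rank ∂_1 = 4 − 3 = 1, and the invariant factors of ∂_1 are all 1, so H_0 ≅ Z.
  H_1: rank ker ∂_1 − rank ∂_2 = (6 − 3) − 3 = 0, and the invariant factors of ∂_2 are all 1, so H_1 ≅ 0.
  H_2: rank ker ∂_2 − rank ∂_3 = (4 − 3) − 0 = 1, and there is no ∂_3, so H_2 ≅ Z.

H_0 = Z,  H_1 = 0,  H_2 = Z.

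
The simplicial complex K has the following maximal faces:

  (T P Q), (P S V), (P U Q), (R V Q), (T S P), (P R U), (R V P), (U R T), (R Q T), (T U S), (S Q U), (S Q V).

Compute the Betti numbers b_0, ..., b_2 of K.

Fix the vertex order P < Q < R < S < T < U < V and write every simplex with vertices in increasing order. Then dim K = 2 and the simplices of K are:

  0-simplices (7): P, Q, R, S, T, U, V
  1-simplices (18): PQ, PR, PS, PT, PU, PV, QR, QS, QT, QU, QV, RT, RU, RV, ST, SU, SV, TU
  2-simplices (12): PQT, PQU, PRU, PRV, PST, PSV, QRT, QRV, QSU, QSV, RTU, STU

Hence C_0 ≅ Z^7, C_1 ≅ Z^18, C_2 ≅ Z^12.

Boundary ∂_1: C_1 → C_0 sends each edge [p,q] (with p < q) to q − p. For instance
  ∂SU = U − S.
The 7×18 boundary matrix has rank 6 and Smith normal form diag(1,1,1,1,1,1).

The boundary map ∂_2: C_2 → C_1 maps a triangle to the signed sum of its edges. For instance
  ∂STU = TU − SU + ST,
  ∂QSU = SU − QU + QS.
The resulting 18×12 matrix has rank 12, and its Smith normal form has invariant factors (1,1,1,1,1,1,1,1,1,1,1,2).

Now H_k = ker ∂_k / im ∂_{k+1}, so:

  H_0: rank C_0 − rank ∂_1 = 7 − 6 = 1, and the invariant factors of ∂_1 are all 1, so H_0 ≅ Z.
  H_1: rank ker ∂_1 − rank ∂_2 = (18 − 6) − 12 = 0, and ∂_2 has invariant factor 2 > 1, so H_1 ≅ Z/2.
  H_2: rank ker ∂_2 − rank ∂_3 = (12 − 12) − 0 = 0, and there is no ∂_3, so H_2 ≅ 0.

As a check, the Euler characteristic is 7 − 18 + 12 = 1, which agrees with 1 − 0 + 0 = 1.
(K is a triangulation of the real projective plane RP^2.)

Hence the Betti numbers are b_0 = 1, b_1 = 0, b_2 = 0.

b_0 = 1, b_1 = 0, b_2 = 0.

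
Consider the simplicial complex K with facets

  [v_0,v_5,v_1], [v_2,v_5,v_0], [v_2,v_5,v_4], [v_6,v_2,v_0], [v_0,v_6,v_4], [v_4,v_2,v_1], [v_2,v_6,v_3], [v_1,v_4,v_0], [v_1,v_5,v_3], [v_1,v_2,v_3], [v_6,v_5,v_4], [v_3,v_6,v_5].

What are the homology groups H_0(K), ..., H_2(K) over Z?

H_0 ≅ Z,  H_1 ≅ Z_2,  H_2 = 0.

Take the total order v_0 < v_1 < v_2 < v_3 < v_4 < v_5 < v_6 on the vertex set. Then K (dimension 2) consists of the simplices:

  0-simplices (7): [v_0], [v_1], [v_2], [v_3], [v_4], [v_5], [v_6]
  1-simplices (18): (18 of them)
  2-simplices (12): (12 of them)

giving chain groups C_0 ≅ Z^7, C_1 ≅ Z^18, C_2 ≅ Z^12.

The boundary map ∂_1: C_1 → C_0 maps an edge to its endpoints' difference, ∂[p,q] = q − p.
This gives a 7×18 integer matrix of rank 6; reducing to Smith normal form yields diagonal entries (1,1,1,1,1,1).

The boundary map ∂_2: C_2 → C_1 acts by ∂[p,q,r] = [q,r] − [p,r] + [p,q]. For instance
  ∂[v_0,v_1,v_4] = [v_1,v_4] − [v_0,v_4] + [v_0,v_1],
  ∂[v_0,v_1,v_5] = [v_1,v_5] − [v_0,v_5] + [v_0,v_1].
As a 18×12 matrix over Z this has rank 12, with invariant factors (1,1,1,1,1,1,1,1,1,1,1,2).

From H_k ≅ ker(∂_k) / im(∂_{k+1}) we obtain:

  H_0: rank C_0 − rank ∂_1 = 7 − 6 = 1, and the invariant factors of ∂_1 are all 1, so H_0 ≅ Z.
  H_1: rank ker ∂_1 − rank ∂_2 = (18 − 6) − 12 = 0, and ∂_2 has invariant factor 2 > 1, so H_1 ≅ Z_2.
  H_2: rank ker ∂_2 − rank ∂_3 = (12 − 12) − 0 = 0, and there is no ∂_3, so H_2 ≅ 0.

As a check, the Euler characteristic is 7 − 18 + 12 = 1, which agrees with 1 − 0 + 0 = 1.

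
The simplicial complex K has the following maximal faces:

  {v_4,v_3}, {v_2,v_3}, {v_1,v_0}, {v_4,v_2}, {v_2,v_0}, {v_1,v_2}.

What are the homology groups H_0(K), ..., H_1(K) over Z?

We work with the vertex ordering v_0 < v_1 < v_2 < v_3 < v_4. The simplices of K, each written with vertices in increasing order, are:

  0-simplices (5): [v_0], [v_1], [v_2], [v_3], [v_4]
  1-simplices (6): [v_0,v_1], [v_0,v_2], [v_1,v_2], [v_2,v_3], [v_2,v_4], [v_3,v_4]

Hence C_0 ≅ Z^5, C_1 ≅ Z^6.

Boundary ∂_1: C_1 → C_0 is given by ∂[p,q] = [q] − [p].
This gives a 5×6 integer matrix of rank 4; reducing to Smith normal form yields diagonal entries (1,1,1,1).

Computing H_k = (kernel of ∂_k) / (image of ∂_{k+1}):

  H_0: rank C_0 − rank ∂_1 = 5 − 4 = 1, and the invariant factors of ∂_1 are all 1, so H_0 = Z.
  H_1: rank ker ∂_1 − rank ∂_2 = (6 − 4) − 0 = 2, and there is no ∂_2, so H_1 = Z^2.

As a check, the Euler characteristic is 5 − 6 = -1, which agrees with 1 − 2 = -1.
(K is a triangulation of a wedge of 2 circles.)

H_0 ≅ Z,  H_1 ≅ Z^2.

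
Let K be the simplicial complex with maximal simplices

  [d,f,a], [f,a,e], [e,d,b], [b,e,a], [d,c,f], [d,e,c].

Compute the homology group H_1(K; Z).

Take the total order a < b < c < d < e < f on the vertex set. Then K (dimension 2) consists of the simplices:

  0-simplices (6): a, b, c, d, e, f
  1-simplices (12): ab, ad, ae, af, bd, be, cd, ce, cf, de, df, ef
  2-simplices (6): abe, adf, aef, bde, cde, cdf

giving chain groups C_0 ≅ Z^6, C_1 ≅ Z^12, C_2 ≅ Z^6.

The boundary map ∂_1: C_1 → C_0 sends each edge [p,q] (with p < q) to q − p. For instance
  ∂de = e − d.
As a 6×12 matrix over Z this has rank 5, with invariant factors (1,1,1,1,1).

Boundary ∂_2: C_2 → C_1 sends each 2-simplex [p,q,r] to [q,r] − [p,r] + [p,q]. For instance
  ∂bde = de − be + bd,
  ∂aef = ef − af + ae.
This gives a 12×6 integer matrix of rank 6; reducing to Smith normal form yields diagonal entries (1,1,1,1,1,1).

Reading off H_k = ker ∂_k / im ∂_{k+1}:

  H_1: rank ker ∂_1 − rank ∂_2 = (12 − 5) − 6 = 1, and the invariant factors of ∂_2 are all 1, so H_1 = Z.

(K is a triangulation of the cylinder S^1 x I.)

H_1 ≅ Z.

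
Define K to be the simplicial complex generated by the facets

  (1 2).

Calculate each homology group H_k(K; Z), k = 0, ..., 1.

Order the vertices as 1 < 2. Listing each simplex with vertices in this order, K has dimension 1 with simplices:

  0-simplices (2): [1], [2]
  1-simplices (1): [1,2]

Hence C_0 ≅ Z^2, C_1 ≅ Z^1.

The boundary map ∂_1: C_1 → C_0 is given by ∂[p,q] = [q] − [p].
The resulting 2×1 matrix has rank 1, and its Smith normal form has invariant factors (1).

Computing H_k = (kernel of ∂_k) / (image of ∂_{k+1}):

  H_0: rank C_0 − rank ∂_1 = 2 − 1 = 1, and the invariant factors of ∂_1 are all 1, so H_0 ≅ Z.
  H_1: rank ker ∂_1 − rank ∂_2 = (1 − 1) − 0 = 0, and there is no ∂_2, so H_1 ≅ 0.

H_0 ≅ Z,  H_1 = 0.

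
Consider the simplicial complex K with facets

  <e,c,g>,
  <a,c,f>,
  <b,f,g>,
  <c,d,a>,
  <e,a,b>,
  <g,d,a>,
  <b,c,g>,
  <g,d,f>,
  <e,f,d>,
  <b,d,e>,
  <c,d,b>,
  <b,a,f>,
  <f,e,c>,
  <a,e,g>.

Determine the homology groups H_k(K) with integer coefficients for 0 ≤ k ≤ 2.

H_0 ≅ Z,  H_1 ≅ Z^2,  H_2 ≅ Z.

Fix the vertex order a < b < c < d < e < f < g and write every simplex with vertices in increasing order. Then dim K = 2 and the simplices of K are:

  0-simplices (7): a, b, c, d, e, f, g
  1-simplices (21): ab, ac, ad, ae, af, ag, bc, bd, be, bf, bg, cd, ce, cf, cg, de, df, dg, ef, eg, fg
  2-simplices (14): abe, abf, acd, acf, adg, aeg, bcd, bcg, bde, bfg, cef, ceg, def, dfg

giving chain groups C_0 ≅ Z^7, C_1 ≅ Z^21, C_2 ≅ Z^14.

Boundary ∂_1: C_1 → C_0 maps an edge to its endpoints' difference, ∂[p,q] = q − p.
This gives a 7×21 integer matrix of rank 6; reducing to Smith normal form yields diagonal entries (1,1,1,1,1,1).

The boundary map ∂_2: C_2 → C_1 sends each 2-simplex [p,q,r] to [q,r] − [p,r] + [p,q]. For instance
  ∂bcg = cg − bg + bc,
  ∂abe = be − ae + ab.
As a 21×14 matrix over Z this has rank 13, with invariant factors (1,1,1,1,1,1,1,1,1,1,1,1,1).

From H_k ≅ ker(∂_k) / im(∂_{k+1}) we obtain:

  H_0: rank C_0 − rank ∂_1 = 7 − 6 = 1, and the invariant factors of ∂_1 are all 1, so H_0 = Z.
  H_1: rank ker ∂_1 − rank ∂_2 = (21 − 6) − 13 = 2, and the invariant factors of ∂_2 are all 1, so H_1 = Z^2.
  H_2: rank ker ∂_2 − rank ∂_3 = (14 − 13) − 0 = 1, and there is no ∂_3, so H_2 = Z.

As a check, the Euler characteristic is 7 − 21 + 14 = 0, which agrees with 1 − 2 + 1 = 0.
(K is a triangulation of the torus T^2.)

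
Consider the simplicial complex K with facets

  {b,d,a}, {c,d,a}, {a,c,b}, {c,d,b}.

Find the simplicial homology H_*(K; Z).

H_0 ≅ Z,  H_1 = 0,  H_2 ≅ Z.

Fix the vertex order a < b < c < d and write every simplex with vertices in increasing order. Then dim K = 2 and the simplices of K are:

  0-simplices (4): a, b, c, d
  1-simplices (6): ab, ac, ad, bc, bd, cd
  2-simplices (4): abc, abd, acd, bcd

Hence C_0 ≅ Z^4, C_1 ≅ Z^6, C_2 ≅ Z^4.

∂_1: C_1 → C_0 sends each edge [p,q] (with p < q) to q − p. For instance
  ∂ad = d − a.
This gives a 4×6 integer matrix of rank 3; reducing to Smith normal form yields diagonal entries (1,1,1).

Boundary ∂_2: C_2 → C_1 acts by ∂[p,q,r] = [q,r] − [p,r] + [p,q]. For instance
  ∂acd = cd − ad + ac,
  ∂bcd = cd − bd + bc.
As a 6×4 matrix over Z this has rank 3, with invariant factors (1,1,1).

Now H_k = ker ∂_k / im ∂_{k+1}, so:

  H_0: rank C_0 − rank ∂_1 = 4 − 3 = 1, and the invariant factors of ∂_1 are all 1, so H_0 = Z.
  H_1: rank ker ∂_1 − rank ∂_2 = (6 − 3) − 3 = 0, and the invariant factors of ∂_2 are all 1, so H_1 = 0.
  H_2: rank ker ∂_2 − rank ∂_3 = (4 − 3) − 0 = 1, and there is no ∂_3, so H_2 = Z.

As a check, the Euler characteristic is 4 − 6 + 4 = 2, which agrees with 1 − 0 + 1 = 2.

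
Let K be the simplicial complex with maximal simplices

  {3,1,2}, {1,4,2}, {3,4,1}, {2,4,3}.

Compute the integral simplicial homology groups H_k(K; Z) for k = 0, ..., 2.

H_0 ≅ Z,  H_1 = 0,  H_2 ≅ Z.

We work with the vertex ordering 1 < 2 < 3 < 4. The simplices of K, each written with vertices in increasing order, are:

  0-simplices (4): [1], [2], [3], [4]
  1-simplices (6): [1,2], [1,3], [1,4], [2,3], [2,4], [3,4]
  2-simplices (4): [1,2,3], [1,2,4], [1,3,4], [2,3,4]

Hence C_0 ≅ Z^4, C_1 ≅ Z^6, C_2 ≅ Z^4.

The boundary map ∂_1: C_1 → C_0 maps an edge to its endpoints' difference, ∂[p,q] = q − p. For instance
  ∂[2,4] = [4] − [2].
The 4×6 boundary matrix has rank 3 and Smith normal form diag(1,1,1).

∂_2: C_2 → C_1 sends each 2-simplex [p,q,r] to [q,r] − [p,r] + [p,q]. For instance
  ∂[1,3,4] = [3,4] − [1,4] + [1,3],
  ∂[2,3,4] = [3,4] − [2,4] + [2,3].
The resulting 6×4 matrix has rank 3, and its Smith normal form has invariant factors (1,1,1).

Reading off H_k = ker ∂_k / im ∂_{k+1}:

  H_0: rank C_0 − rank ∂_1 = 4 − 3 = 1, and the invariant factors of ∂_1 are all 1, so H_0 = Z.
  H_1: rank ker ∂_1 − rank ∂_2 = (6 − 3) − 3 = 0, and the invariant factors of ∂_2 are all 1, so H_1 = 0.
  H_2: rank ker ∂_2 − rank ∂_3 = (4 − 3) − 0 = 1, and there is no ∂_3, so H_2 = Z.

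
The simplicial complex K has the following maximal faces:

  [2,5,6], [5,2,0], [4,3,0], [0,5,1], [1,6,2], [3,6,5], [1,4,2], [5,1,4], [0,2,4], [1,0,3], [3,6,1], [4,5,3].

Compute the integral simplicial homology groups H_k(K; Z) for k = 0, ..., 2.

H_0 ≅ Z,  H_1 ≅ Z/2,  H_2 = 0.

Take the total order 0 < 1 < 2 < 3 < 4 < 5 < 6 on the vertex set. Then K (dimension 2) consists of the simplices:

  0-simplices (7): [0], [1], [2], [3], [4], [5], [6]
  1-simplices (18): [0,1], [0,2], [0,3], [0,4], [0,5], [1,2], [1,3], [1,4], [1,5], [1,6], [2,4], [2,5], [2,6], [3,4], [3,5], [3,6], [4,5], [5,6]
  2-simplices (12): [0,1,3], [0,1,5], [0,2,4], [0,2,5], [0,3,4], [1,2,4], [1,2,6], [1,3,6], [1,4,5], [2,5,6], [3,4,5], [3,5,6]

Hence C_0 ≅ Z^7, C_1 ≅ Z^18, C_2 ≅ Z^12.

The boundary map ∂_1: C_1 → C_0 maps an edge to its endpoints' difference, ∂[p,q] = q − p. For instance
  ∂[4,5] = [5] − [4].
This gives a 7×18 integer matrix of rank 6; reducing to Smith normal form yields diagonal entries (1,1,1,1,1,1).

Boundary ∂_2: C_2 → C_1 acts by ∂[p,q,r] = [q,r] − [p,r] + [p,q]. For instance
  ∂[1,4,5] = [4,5] − [1,5] + [1,4],
  ∂[1,2,4] = [2,4] − [1,4] + [1,2].
The resulting 18×12 matrix has rank 12, and its Smith normal form has invariant factors (1,1,1,1,1,1,1,1,1,1,1,2).

Computing H_k = (kernel of ∂_k) / (image of ∂_{k+1}):

  H_0: rank C_0 − rank ∂_1 = 7 − 6 = 1, and the invariant factors of ∂_1 are all 1, so H_0 = Z.
  H_1: rank ker ∂_1 − rank ∂_2 = (18 − 6) − 12 = 0, and ∂_2 has invariant factor 2 > 1, so H_1 = Z/2.
  H_2: rank ker ∂_2 − rank ∂_3 = (12 − 12) − 0 = 0, and there is no ∂_3, so H_2 = 0.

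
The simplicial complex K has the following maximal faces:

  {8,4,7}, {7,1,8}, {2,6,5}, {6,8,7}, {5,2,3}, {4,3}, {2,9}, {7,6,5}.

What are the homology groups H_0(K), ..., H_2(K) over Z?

H_0 = Z,  H_1 = Z,  H_2 = 0.

Order the vertices as 1 < 2 < 3 < 4 < 5 < 6 < 7 < 8 < 9. Listing each simplex with vertices in this order, K has dimension 2 with simplices:

  0-simplices (9): [1], [2], [3], [4], [5], [6], [7], [8], [9]
  1-simplices (15): [1,7], [1,8], [2,3], [2,5], [2,6], [2,9], [3,4], [3,5], [4,7], [4,8], [5,6], [5,7], [6,7], [6,8], [7,8]
  2-simplices (6): [1,7,8], [2,3,5], [2,5,6], [4,7,8], [5,6,7], [6,7,8]

so the chain groups are C_0 ≅ Z^9, C_1 ≅ Z^15, C_2 ≅ Z^6.

∂_1: C_1 → C_0 maps an edge to its endpoints' difference, ∂[p,q] = q − p. For instance
  ∂[6,7] = [7] − [6].
The 9×15 boundary matrix has rank 8 and Smith normal form diag(1,1,1,1,1,1,1,1).

The boundary map ∂_2: C_2 → C_1 maps a triangle to the signed sum of its edges. For instance
  ∂[2,5,6] = [5,6] − [2,6] + [2,5],
  ∂[2,3,5] = [3,5] − [2,5] + [2,3].
The 15×6 boundary matrix has rank 6 and Smith normal form diag(1,1,1,1,1,1).

Reading off H_k = ker ∂_k / im ∂_{k+1}:

  H_0: rank C_0 − rank ∂_1 = 9 − 8 = 1, and the invariant factors of ∂_1 are all 1, so H_0 = Z.
  H_1: rank ker ∂_1 − rank ∂_2 = (15 − 8) − 6 = 1, and the invariant factors of ∂_2 are all 1, so H_1 = Z.
  H_2: rank ker ∂_2 − rank ∂_3 = (6 − 6) − 0 = 0, and there is no ∂_3, so H_2 = 0.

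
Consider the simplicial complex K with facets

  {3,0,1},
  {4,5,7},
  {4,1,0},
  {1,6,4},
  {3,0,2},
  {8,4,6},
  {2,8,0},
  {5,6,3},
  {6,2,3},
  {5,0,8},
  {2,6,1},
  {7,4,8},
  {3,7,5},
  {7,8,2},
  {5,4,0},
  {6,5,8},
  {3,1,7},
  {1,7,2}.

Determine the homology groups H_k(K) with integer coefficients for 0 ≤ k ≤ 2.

Take the total order 0 < 1 < 2 < 3 < 4 < 5 < 6 < 7 < 8 on the vertex set. Then K (dimension 2) consists of the simplices:

  0-simplices (9): [0], [1], [2], [3], [4], [5], [6], [7], [8]
  1-simplices (27): (27 of them)
  2-simplices (18): [0,1,3], [0,1,4], [0,2,3], [0,2,8], [0,4,5], [0,5,8], [1,2,6], [1,2,7], [1,3,7], [1,4,6], [2,3,6], [2,7,8], [3,5,6], [3,5,7], [4,5,7], [4,6,8], [4,7,8], [5,6,8]

so the chain groups are C_0 ≅ Z^9, C_1 ≅ Z^27, C_2 ≅ Z^18.

The boundary map ∂_1: C_1 → C_0 is given by ∂[p,q] = [q] − [p].
The resulting 9×27 matrix has rank 8, and its Smith normal form has invariant factors (1,1,1,1,1,1,1,1).

The boundary map ∂_2: C_2 → C_1 acts by ∂[p,q,r] = [q,r] − [p,r] + [p,q]. For instance
  ∂[0,2,8] = [2,8] − [0,8] + [0,2],
  ∂[0,4,5] = [4,5] − [0,5] + [0,4].
This gives a 27×18 integer matrix of rank 18; reducing to Smith normal form yields diagonal entries (1,1,1,1,1,1,1,1,1,1,1,1,1,1,1,1,1,2).

Reading off H_k = ker ∂_k / im ∂_{k+1}:

  H_0: rank C_0 − rank ∂_1 = 9 − 8 = 1, and the invariant factors of ∂_1 are all 1, so H_0 = Z.
  H_1: rank ker ∂_1 − rank ∂_2 = (27 − 8) − 18 = 1, and ∂_2 has invariant factor 2 > 1, so H_1 = Z × Z/2.
  H_2: rank ker ∂_2 − rank ∂_3 = (18 − 18) − 0 = 0, and there is no ∂_3, so H_2 = 0.

As a check, the Euler characteristic is 9 − 27 + 18 = 0, which agrees with 1 − 1 + 0 = 0.
(K is a triangulation of the Klein bottle.)

H_0 ≅ Z,  H_1 ≅ Z × Z/2,  H_2 = 0.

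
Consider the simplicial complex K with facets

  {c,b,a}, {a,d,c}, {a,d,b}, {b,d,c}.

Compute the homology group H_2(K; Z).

Order the vertices as a < b < c < d. Listing each simplex with vertices in this order, K has dimension 2 with simplices:

  0-simplices (4): a, b, c, d
  1-simplices (6): ab, ac, ad, bc, bd, cd
  2-simplices (4): abc, abd, acd, bcd

so the chain groups are C_0 ≅ Z^4, C_1 ≅ Z^6, C_2 ≅ Z^4.

The boundary map ∂_1: C_1 → C_0 is given by ∂[p,q] = [q] − [p]. For instance
  ∂bd = d − b.
The 4×6 boundary matrix has rank 3 and Smith normal form diag(1,1,1).

Boundary ∂_2: C_2 → C_1 sends each 2-simplex [p,q,r] to [q,r] − [p,r] + [p,q]. For instance
  ∂bcd = cd − bd + bc,
  ∂abd = bd − ad + ab.
The resulting 6×4 matrix has rank 3, and its Smith normal form has invariant factors (1,1,1).

Reading off H_k = ker ∂_k / im ∂_{k+1}:

  H_2: rank ker ∂_2 − rank ∂_3 = (4 − 3) − 0 = 1, and there is no ∂_3, so H_2 ≅ Z.

(K is a triangulation of the 2-sphere S^2.)

H_2 = Z.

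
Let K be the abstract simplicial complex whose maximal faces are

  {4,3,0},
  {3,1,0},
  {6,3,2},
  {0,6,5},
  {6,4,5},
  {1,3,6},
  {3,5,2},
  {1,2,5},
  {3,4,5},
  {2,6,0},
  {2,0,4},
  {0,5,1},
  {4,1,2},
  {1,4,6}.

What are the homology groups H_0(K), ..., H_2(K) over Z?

H_0 ≅ Z,  H_1 ≅ Z^2,  H_2 ≅ Z.

Take the total order 0 < 1 < 2 < 3 < 4 < 5 < 6 on the vertex set. Then K (dimension 2) consists of the simplices:

  0-simplices (7): [0], [1], [2], [3], [4], [5], [6]
  1-simplices (21): [0,1], [0,2], [0,3], [0,4], [0,5], [0,6], [1,2], [1,3], [1,4], [1,5], [1,6], [2,3], [2,4], [2,5], [2,6], [3,4], [3,5], [3,6], [4,5], [4,6], [5,6]
  2-simplices (14): [0,1,3], [0,1,5], [0,2,4], [0,2,6], [0,3,4], [0,5,6], [1,2,4], [1,2,5], [1,3,6], [1,4,6], [2,3,5], [2,3,6], [3,4,5], [4,5,6]

Hence C_0 ≅ Z^7, C_1 ≅ Z^21, C_2 ≅ Z^14.

The boundary map ∂_1: C_1 → C_0 sends each edge [p,q] (with p < q) to q − p.
The resulting 7×21 matrix has rank 6, and its Smith normal form has invariant factors (1,1,1,1,1,1).

The boundary map ∂_2: C_2 → C_1 sends each 2-simplex [p,q,r] to [q,r] − [p,r] + [p,q]. For instance
  ∂[0,1,3] = [1,3] − [0,3] + [0,1],
  ∂[0,3,4] = [3,4] − [0,4] + [0,3].
The resulting 21×14 matrix has rank 13, and its Smith normal form has invariant factors (1,1,1,1,1,1,1,1,1,1,1,1,1).

Now H_k = ker ∂_k / im ∂_{k+1}, so:

  H_0: rank C_0 − rank ∂_1 = 7 − 6 = 1, and the invariant factors of ∂_1 are all 1, so H_0 ≅ Z.
  H_1: rank ker ∂_1 − rank ∂_2 = (21 − 6) − 13 = 2, and the invariant factors of ∂_2 are all 1, so H_1 ≅ Z^2.
  H_2: rank ker ∂_2 − rank ∂_3 = (14 − 13) − 0 = 1, and there is no ∂_3, so H_2 ≅ Z.

(K is a triangulation of the torus T^2.)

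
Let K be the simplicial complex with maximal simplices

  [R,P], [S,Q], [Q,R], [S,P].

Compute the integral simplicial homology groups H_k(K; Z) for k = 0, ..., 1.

Fix the vertex order P < Q < R < S and write every simplex with vertices in increasing order. Then dim K = 1 and the simplices of K are:

  0-simplices (4): P, Q, R, S
  1-simplices (4): PR, PS, QR, QS

so the chain groups are C_0 ≅ Z^4, C_1 ≅ Z^4.

Boundary ∂_1: C_1 → C_0 is given by ∂[p,q] = [q] − [p].
As a 4×4 matrix over Z this has rank 3, with invariant factors (1,1,1).

From H_k ≅ ker(∂_k) / im(∂_{k+1}) we obtain:

  H_0: rank C_0 − rank ∂_1 = 4 − 3 = 1, and the invariant factors of ∂_1 are all 1, so H_0 ≅ Z.
  H_1: rank ker ∂_1 − rank ∂_2 = (4 − 3) − 0 = 1, and there is no ∂_2, so H_1 ≅ Z.

As a check, the Euler characteristic is 4 − 4 = 0, which agrees with 1 − 1 = 0.

H_0 ≅ Z,  H_1 ≅ Z.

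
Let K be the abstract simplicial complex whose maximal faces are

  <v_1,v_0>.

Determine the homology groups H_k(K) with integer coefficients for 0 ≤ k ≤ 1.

Fix the vertex order v_0 < v_1 and write every simplex with vertices in increasing order. Then dim K = 1 and the simplices of K are:

  0-simplices (2): [v_0], [v_1]
  1-simplices (1): [v_0,v_1]

giving chain groups C_0 ≅ Z^2, C_1 ≅ Z^1.

∂_1: C_1 → C_0 maps an edge to its endpoints' difference, ∂[p,q] = q − p.
The 2×1 boundary matrix has rank 1 and Smith normal form diag(1).

Reading off H_k = ker ∂_k / im ∂_{k+1}:

  H_0: rank C_0 − rank ∂_1 = 2 − 1 = 1, and the invariant factors of ∂_1 are all 1, so H_0 ≅ Z.
  H_1: rank ker ∂_1 − rank ∂_2 = (1 − 1) − 0 = 0, and there is no ∂_2, so H_1 ≅ 0.

H_0 = Z,  H_1 = 0.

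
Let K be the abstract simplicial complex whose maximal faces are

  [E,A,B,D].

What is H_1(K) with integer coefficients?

H_1 = 0.

Order the vertices as A < B < D < E. Listing each simplex with vertices in this order, K has dimension 3 with simplices:

  0-simplices (4): A, B, D, E
  1-simplices (6): AB, AD, AE, BD, BE, DE
  2-simplices (4): ABD, ABE, ADE, BDE
  3-simplices (1): ABDE

Hence C_0 ≅ Z^4, C_1 ≅ Z^6, C_2 ≅ Z^4, C_3 ≅ Z^1.

The boundary map ∂_1: C_1 → C_0 is given by ∂[p,q] = [q] − [p]. For instance
  ∂AB = B − A.
As a 4×6 matrix over Z this has rank 3, with invariant factors (1,1,1).

The boundary map ∂_2: C_2 → C_1 acts by ∂[p,q,r] = [q,r] − [p,r] + [p,q]. For instance
  ∂ADE = DE − AE + AD,
  ∂ABE = BE − AE + AB.
As a 6×4 matrix over Z this has rank 3, with invariant factors (1,1,1).

The boundary map ∂_3: C_3 → C_2 sends each 3-simplex σ to the alternating sum Σ_i (−1)^i (σ with its i-th vertex removed). For instance
  ∂ABDE = BDE − ADE + ABE − ABD.
The 4×1 boundary matrix has rank 1 and Smith normal form diag(1).

From H_k ≅ ker(∂_k) / im(∂_{k+1}) we obtain:

  H_1: rank ker ∂_1 − rank ∂_2 = (6 − 3) − 3 = 0, and the invariant factors of ∂_2 are all 1, so H_1 ≅ 0.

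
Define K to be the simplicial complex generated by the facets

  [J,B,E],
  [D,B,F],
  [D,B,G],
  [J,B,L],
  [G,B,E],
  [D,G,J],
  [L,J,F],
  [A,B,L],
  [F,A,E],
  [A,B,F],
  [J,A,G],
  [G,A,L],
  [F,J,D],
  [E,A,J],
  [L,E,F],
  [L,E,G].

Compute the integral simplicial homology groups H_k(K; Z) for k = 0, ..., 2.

H_0 ≅ Z,  H_1 ≅ Z^2,  H_2 ≅ Z.

K has 8 vertices, 24 edges, 16 triangles.
rank ∂_0 = 0, rank ∂_1 = 7 ⇒ b_0 = 8 − 0 − 7 = 1; all invariant factors of ∂_1 are 1 so no torsion. So H_0 = Z.
rank ∂_1 = 7, rank ∂_2 = 15 ⇒ b_1 = 24 − 7 − 15 = 2; all invariant factors of ∂_2 are 1 so no torsion. So H_1 = Z^2.
rank ∂_2 = 15, rank ∂_3 = 0 ⇒ b_2 = 16 − 15 − 0 = 1. So H_2 = Z.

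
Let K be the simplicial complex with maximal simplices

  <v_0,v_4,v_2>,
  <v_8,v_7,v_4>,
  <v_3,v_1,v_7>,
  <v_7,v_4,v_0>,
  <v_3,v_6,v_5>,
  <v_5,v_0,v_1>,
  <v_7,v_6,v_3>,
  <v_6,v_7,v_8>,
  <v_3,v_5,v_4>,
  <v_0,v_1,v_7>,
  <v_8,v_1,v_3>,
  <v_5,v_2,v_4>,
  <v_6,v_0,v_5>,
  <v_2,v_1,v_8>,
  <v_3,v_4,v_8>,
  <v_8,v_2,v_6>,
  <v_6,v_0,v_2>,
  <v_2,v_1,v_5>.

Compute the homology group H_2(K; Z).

Take the total order v_0 < v_1 < v_2 < v_3 < v_4 < v_5 < v_6 < v_7 < v_8 on the vertex set. Then K (dimension 2) consists of the simplices:

  0-simplices (9): [v_0], [v_1], [v_2], [v_3], [v_4], [v_5], [v_6], [v_7], [v_8]
  1-simplices (27): (27 of them)
  2-simplices (18): (18 of them)

so the chain groups are C_0 ≅ Z^9, C_1 ≅ Z^27, C_2 ≅ Z^18.

Boundary ∂_1: C_1 → C_0 maps an edge to its endpoints' difference, ∂[p,q] = q − p.
The 9×27 boundary matrix has rank 8 and Smith normal form diag(1,1,1,1,1,1,1,1).

Boundary ∂_2: C_2 → C_1 acts by ∂[p,q,r] = [q,r] − [p,r] + [p,q]. For instance
  ∂[v_3,v_5,v_6] = [v_5,v_6] − [v_3,v_6] + [v_3,v_5],
  ∂[v_0,v_2,v_6] = [v_2,v_6] − [v_0,v_6] + [v_0,v_2].
As a 27×18 matrix over Z this has rank 18, with invariant factors (1,1,1,1,1,1,1,1,1,1,1,1,1,1,1,1,1,2).

From H_k ≅ ker(∂_k) / im(∂_{k+1}) we obtain:

  H_2: rank ker ∂_2 − rank ∂_3 = (18 − 18) − 0 = 0, and there is no ∂_3, so H_2 = 0.

(K is a triangulation of the Klein bottle.)

H_2 = 0.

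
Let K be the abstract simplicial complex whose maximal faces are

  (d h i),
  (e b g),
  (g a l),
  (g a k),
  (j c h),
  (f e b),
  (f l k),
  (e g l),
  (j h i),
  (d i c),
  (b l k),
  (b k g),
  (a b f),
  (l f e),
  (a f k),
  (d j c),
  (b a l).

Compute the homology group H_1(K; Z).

H_1 = Z ⊕ Z/2.

Fix the vertex order a < b < c < d < e < f < g < h < i < j < k < l and write every simplex with vertices in increasing order. Then dim K = 2 and the simplices of K are:

  0-simplices (12): a, b, c, d, e, f, g, h, i, j, k, l
  1-simplices (28): ab, af, ag, ak, al, be, bf, bg, bk, bl, cd, ch, ci, cj, dh, di, dj, ef, eg, el, fk, fl, gk, gl, hi, hj, ij, kl
  2-simplices (17): abf, abl, afk, agk, agl, bef, beg, bgk, bkl, cdi, cdj, chj, dhi, efl, egl, fkl, hij

Hence C_0 ≅ Z^12, C_1 ≅ Z^28, C_2 ≅ Z^17.

The boundary map ∂_1: C_1 → C_0 is given by ∂[p,q] = [q] − [p]. For instance
  ∂gl = l − g.
The 12×28 boundary matrix has rank 10 and Smith normal form diag(1,1,1,1,1,1,1,1,1,1).

The boundary map ∂_2: C_2 → C_1 maps a triangle to the signed sum of its edges. For instance
  ∂chj = hj − cj + ch,
  ∂bgk = gk − bk + bg.
As a 28×17 matrix over Z this has rank 17, with invariant factors (1,1,1,1,1,1,1,1,1,1,1,1,1,1,1,1,2).

Computing H_k = (kernel of ∂_k) / (image of ∂_{k+1}):

  H_1: rank ker ∂_1 − rank ∂_2 = (28 − 10) − 17 = 1, and ∂_2 has invariant factor 2 > 1, so H_1 ≅ Z ⊕ Z/2.

(K is a triangulation of the disjoint union of the Möbius band and the real projective plane RP^2.)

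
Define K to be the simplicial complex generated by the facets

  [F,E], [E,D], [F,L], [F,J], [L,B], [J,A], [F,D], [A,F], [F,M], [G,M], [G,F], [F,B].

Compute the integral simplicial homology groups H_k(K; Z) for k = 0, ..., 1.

K has 9 vertices, 12 edges.
rank ∂_0 = 0, rank ∂_1 = 8 ⇒ b_0 = 9 − 0 − 8 = 1; all invariant factors of ∂_1 are 1 so no torsion. So H_0 = Z.
rank ∂_1 = 8, rank ∂_2 = 0 ⇒ b_1 = 12 − 8 − 0 = 4. So H_1 = Z^4.

H_0 = Z,  H_1 = Z^4.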